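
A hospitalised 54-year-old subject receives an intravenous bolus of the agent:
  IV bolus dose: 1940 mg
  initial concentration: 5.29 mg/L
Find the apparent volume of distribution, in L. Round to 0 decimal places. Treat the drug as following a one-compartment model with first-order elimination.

Vd = Dose / C₀ = 1940 / 5.29 = 366.7 L

367 L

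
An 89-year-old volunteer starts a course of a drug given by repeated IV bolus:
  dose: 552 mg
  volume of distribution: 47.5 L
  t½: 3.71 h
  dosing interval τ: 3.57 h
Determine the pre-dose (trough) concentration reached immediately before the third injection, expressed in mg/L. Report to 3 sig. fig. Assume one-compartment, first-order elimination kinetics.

C₀ per dose = Dose / Vd = 552 / 47.5 = 11.62 mg/L
k = ln2 / t½ = 0.693147 / 3.71 = 0.1868 h⁻¹
Fraction remaining after one interval: r = e^(−kτ) = e^(−0.1868 × 3.57) = 0.5133
Before dose 3, 2 doses have been given (aged 1τ, 2τ).
C_trough = C₀ × (r + r²) = 11.62 × (0.5133 + 0.2635) = 9.026 mg/L

9.03 mg/L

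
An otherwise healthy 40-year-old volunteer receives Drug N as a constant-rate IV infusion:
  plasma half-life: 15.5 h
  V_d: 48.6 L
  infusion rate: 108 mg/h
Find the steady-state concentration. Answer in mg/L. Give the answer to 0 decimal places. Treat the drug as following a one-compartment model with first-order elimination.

k = ln2 / t½ = 0.693147 / 15.5 = 0.04472 h⁻¹
CL = k × Vd = 0.04472 × 48.6 = 2.173 L/h
At steady state Css = R₀ / CL = 108 / 2.173 = 49.70 mg/L

50 mg/L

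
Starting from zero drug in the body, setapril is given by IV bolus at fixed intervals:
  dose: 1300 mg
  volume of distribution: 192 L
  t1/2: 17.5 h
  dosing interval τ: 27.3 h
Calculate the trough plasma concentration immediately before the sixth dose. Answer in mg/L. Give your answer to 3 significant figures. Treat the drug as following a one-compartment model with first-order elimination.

3.46 mg/L

C₀ per dose = Dose / Vd = 1300 / 192 = 6.771 mg/L
k = ln2 / t½ = 0.693147 / 17.5 = 0.03961 h⁻¹
Fraction remaining after one interval: r = e^(−kτ) = e^(−0.03961 × 27.3) = 0.3391
Before dose 6, 5 doses have been given (aged 1τ, 2τ, 3τ, 4τ, 5τ).
C_trough = C₀ × (r + r² + … + r^5) = C₀ × r(1−r^5)/(1−r)
        = 6.771 × 0.3391 × (1 − 0.004484) / (1 − 0.3391) = 3.459 mg/L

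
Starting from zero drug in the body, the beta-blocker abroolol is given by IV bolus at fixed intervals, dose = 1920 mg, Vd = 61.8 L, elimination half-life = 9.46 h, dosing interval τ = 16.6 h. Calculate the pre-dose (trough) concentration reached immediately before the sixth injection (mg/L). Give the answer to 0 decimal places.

C₀ per dose = Dose / Vd = 1920 / 61.8 = 31.07 mg/L
k = ln2 / t½ = 0.693147 / 9.46 = 0.07327 h⁻¹
Fraction remaining after one interval: r = e^(−kτ) = e^(−0.07327 × 16.6) = 0.2963
Before dose 6, 5 doses have been given (aged 1τ, 2τ, 3τ, 4τ, 5τ).
C_trough = C₀ × (r + r² + … + r^5) = C₀ × r(1−r^5)/(1−r)
        = 31.07 × 0.2963 × (1 − 0.002284) / (1 − 0.2963) = 13.05 mg/L

13 mg/L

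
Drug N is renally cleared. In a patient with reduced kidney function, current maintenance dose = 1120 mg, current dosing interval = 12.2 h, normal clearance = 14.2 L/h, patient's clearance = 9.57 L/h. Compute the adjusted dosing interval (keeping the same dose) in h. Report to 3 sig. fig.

To keep the same average steady-state level, dosing rate must scale with clearance.
CL ratio = 9.57 / 14.2 = 0.6739
New interval (same dose) = 12.2 / 0.6739 = 18.10 h

18.1 h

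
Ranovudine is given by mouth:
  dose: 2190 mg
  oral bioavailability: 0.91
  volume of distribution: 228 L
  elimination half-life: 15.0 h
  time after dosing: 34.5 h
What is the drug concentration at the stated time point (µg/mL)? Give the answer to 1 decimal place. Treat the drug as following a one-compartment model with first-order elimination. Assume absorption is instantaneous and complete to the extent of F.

Amount reaching circulation = F × Dose = 0.91 × 2190 = 1993 mg
C₀ = F·Dose / Vd = 1993 / 228 = 8.741 mg/L
k = ln2 / t½ = 0.693147 / 15.0 = 0.04621 h⁻¹
C = C₀ · e^(−k·t) = 8.741 × e^(−0.04621 × 34.5)
  = 8.741 × 0.2031 = 1.775 mg/L
(1.775 mg/L = 1.775 µg/mL)

1.8 µg/mL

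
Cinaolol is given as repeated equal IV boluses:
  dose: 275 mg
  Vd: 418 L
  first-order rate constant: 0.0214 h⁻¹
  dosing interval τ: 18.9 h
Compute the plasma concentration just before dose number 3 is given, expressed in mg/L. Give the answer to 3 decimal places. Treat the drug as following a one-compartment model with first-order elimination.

0.732 mg/L

C₀ per dose = Dose / Vd = 275 / 418 = 0.6579 mg/L
Fraction remaining after one interval: r = e^(−kτ) = e^(−0.02140 × 18.9) = 0.6673
Before dose 3, 2 doses have been given (aged 1τ, 2τ).
C_trough = C₀ × (r + r²) = 0.6579 × (0.6673 + 0.4453) = 0.7320 mg/L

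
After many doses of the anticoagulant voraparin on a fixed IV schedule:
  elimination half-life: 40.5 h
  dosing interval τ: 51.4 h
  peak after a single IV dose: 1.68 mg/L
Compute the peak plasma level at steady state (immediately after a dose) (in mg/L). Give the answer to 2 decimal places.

k = ln2 / t½ = 0.693147 / 40.5 = 0.01711 h⁻¹
e^(−kτ) = e^(−0.01711 × 51.4) = 0.4150
Accumulation ratio R = 1 / (1 − e^(−kτ)) = 1 / (1 − 0.4150) = 1.709
Steady-state peak = C₀ × R = 1.68 × 1.709 = 2.871 mg/L

2.87 mg/L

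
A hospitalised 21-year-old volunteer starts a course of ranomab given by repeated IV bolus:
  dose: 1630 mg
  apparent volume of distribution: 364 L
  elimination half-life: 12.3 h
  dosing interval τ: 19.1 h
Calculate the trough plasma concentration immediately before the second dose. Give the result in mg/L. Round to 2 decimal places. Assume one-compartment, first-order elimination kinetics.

1.53 mg/L

C₀ per dose = Dose / Vd = 1630 / 364 = 4.478 mg/L
k = ln2 / t½ = 0.693147 / 12.3 = 0.05635 h⁻¹
Fraction remaining after one interval: r = e^(−kτ) = e^(−0.05635 × 19.1) = 0.3409
Before dose 2, 1 dose has been given (aged 1τ).
C_trough = C₀ × r = 4.478 × 0.3409 = 1.527 mg/L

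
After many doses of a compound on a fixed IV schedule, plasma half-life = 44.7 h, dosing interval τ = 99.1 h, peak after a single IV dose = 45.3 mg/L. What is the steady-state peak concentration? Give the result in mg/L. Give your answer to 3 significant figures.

k = ln2 / t½ = 0.693147 / 44.7 = 0.01551 h⁻¹
e^(−kτ) = e^(−0.01551 × 99.1) = 0.2150
Accumulation ratio R = 1 / (1 − e^(−kτ)) = 1 / (1 − 0.2150) = 1.274
Steady-state peak = C₀ × R = 45.3 × 1.274 = 57.71 mg/L

57.7 mg/L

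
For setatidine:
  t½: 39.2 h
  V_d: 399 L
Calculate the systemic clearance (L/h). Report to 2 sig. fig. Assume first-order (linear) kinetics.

k = ln2 / t½ = 0.693147 / 39.2 = 0.01768 h⁻¹
CL = k × Vd = 0.01768 × 399 = 7.054 L/h

7.1 L/h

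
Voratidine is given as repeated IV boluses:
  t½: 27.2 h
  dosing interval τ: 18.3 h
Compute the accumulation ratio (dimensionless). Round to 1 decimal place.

k = ln2 / t½ = 0.693147 / 27.2 = 0.02548 h⁻¹
e^(−kτ) = e^(−0.02548 × 18.3) = 0.6273
Accumulation ratio R = 1 / (1 − e^(−kτ)) = 1 / (1 − 0.6273) = 2.683

2.7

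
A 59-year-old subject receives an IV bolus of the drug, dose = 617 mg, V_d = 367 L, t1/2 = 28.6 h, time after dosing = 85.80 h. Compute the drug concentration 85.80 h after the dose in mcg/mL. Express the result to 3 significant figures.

C₀ = Dose / Vd = 617.0 / 367 = 1.681 mg/L
k = ln2 / t½ = 0.693147 / 28.6 = 0.02424 h⁻¹
t / t½ = 85.80 / 28.6 = 3 half-lives
C = C₀ × (1/2)^3 = 1.681 × 0.1250 = 0.2101 mg/L
(0.2101 mg/L = 0.2101 mcg/mL)

0.210 mcg/mL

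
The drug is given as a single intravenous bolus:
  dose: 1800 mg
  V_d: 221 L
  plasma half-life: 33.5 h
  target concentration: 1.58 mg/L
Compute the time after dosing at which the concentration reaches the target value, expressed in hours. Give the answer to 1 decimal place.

79.3 h

C₀ = Dose / Vd = 1800 / 221 = 8.145 mg/L
k = ln2 / t½ = 0.693147 / 33.5 = 0.02069 h⁻¹
t = ln(C₀ / C) / k = ln(8.145 / 1.58) / 0.02069
  = ln(5.155) / 0.02069 = 1.640 / 0.02069 = 79.27 h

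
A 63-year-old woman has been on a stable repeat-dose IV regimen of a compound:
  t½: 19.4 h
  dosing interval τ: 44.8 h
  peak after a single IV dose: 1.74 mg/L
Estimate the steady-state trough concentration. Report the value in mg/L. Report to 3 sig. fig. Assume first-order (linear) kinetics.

0.440 mg/L

k = ln2 / t½ = 0.693147 / 19.4 = 0.03573 h⁻¹
e^(−kτ) = e^(−0.03573 × 44.8) = 0.2018
Accumulation ratio R = 1 / (1 − e^(−kτ)) = 1 / (1 − 0.2018) = 1.253
Steady-state trough = C₀ × R × e^(−kτ) = 1.74 × 1.253 × 0.2018 = 0.4400 mg/L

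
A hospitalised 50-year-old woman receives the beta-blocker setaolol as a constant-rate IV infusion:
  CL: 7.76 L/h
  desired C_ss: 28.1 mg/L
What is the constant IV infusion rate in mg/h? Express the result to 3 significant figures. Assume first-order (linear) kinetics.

218 mg/h

At steady state, infusion rate R₀ = Css × CL = 28.1 × 7.760 = 218.1 mg/h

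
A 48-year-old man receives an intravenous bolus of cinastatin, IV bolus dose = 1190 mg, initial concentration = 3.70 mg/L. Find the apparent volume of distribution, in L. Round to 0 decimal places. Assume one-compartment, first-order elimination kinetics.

322 L

Vd = Dose / C₀ = 1190 / 3.70 = 321.6 L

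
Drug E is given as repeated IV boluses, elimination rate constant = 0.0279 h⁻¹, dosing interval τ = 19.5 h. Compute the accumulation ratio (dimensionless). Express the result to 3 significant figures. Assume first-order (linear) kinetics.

2.38

e^(−kτ) = e^(−0.02790 × 19.5) = 0.5804
Accumulation ratio R = 1 / (1 − e^(−kτ)) = 1 / (1 − 0.5804) = 2.383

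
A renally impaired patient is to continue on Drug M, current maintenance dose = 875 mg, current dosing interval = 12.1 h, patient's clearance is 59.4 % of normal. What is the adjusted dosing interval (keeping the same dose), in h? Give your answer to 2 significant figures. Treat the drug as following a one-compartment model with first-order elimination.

To keep the same average steady-state level, dosing rate must scale with clearance.
CL ratio = 59.4 / 100 = 0.5940
New interval (same dose) = 12.1 / 0.5940 = 20.37 h

20 h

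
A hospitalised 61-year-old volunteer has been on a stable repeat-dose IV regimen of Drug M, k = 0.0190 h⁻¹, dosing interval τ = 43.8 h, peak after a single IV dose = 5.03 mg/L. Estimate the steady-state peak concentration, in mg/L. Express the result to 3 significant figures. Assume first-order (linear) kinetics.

8.90 mg/L

e^(−kτ) = e^(−0.01900 × 43.8) = 0.4351
Accumulation ratio R = 1 / (1 − e^(−kτ)) = 1 / (1 − 0.4351) = 1.770
Steady-state peak = C₀ × R = 5.03 × 1.770 = 8.903 mg/L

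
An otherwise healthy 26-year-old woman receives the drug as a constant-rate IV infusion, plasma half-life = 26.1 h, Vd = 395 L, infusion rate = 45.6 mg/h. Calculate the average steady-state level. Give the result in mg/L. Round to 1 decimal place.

k = ln2 / t½ = 0.693147 / 26.1 = 0.02656 h⁻¹
CL = k × Vd = 0.02656 × 395 = 10.49 L/h
At steady state Css = R₀ / CL = 45.6 / 10.49 = 4.347 mg/L

4.3 mg/L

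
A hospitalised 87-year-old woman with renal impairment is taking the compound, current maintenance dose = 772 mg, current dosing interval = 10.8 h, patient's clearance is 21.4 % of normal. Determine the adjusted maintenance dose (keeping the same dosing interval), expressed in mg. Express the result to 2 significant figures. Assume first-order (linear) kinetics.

To keep the same average steady-state level, dosing rate must scale with clearance.
CL ratio = 21.4 / 100 = 0.2140
New dose (same interval) = 772 × 0.2140 = 165.2 mg

170 mg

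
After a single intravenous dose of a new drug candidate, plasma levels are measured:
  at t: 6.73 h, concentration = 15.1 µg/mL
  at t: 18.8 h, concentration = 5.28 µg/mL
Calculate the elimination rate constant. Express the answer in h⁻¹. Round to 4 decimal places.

0.0871 h⁻¹

k = ln(C₁/C₂) / (t₂ − t₁) = ln(15.1/5.28) / (18.8 − 6.73)
  = 1.051 / 12.07 = 0.08708 h⁻¹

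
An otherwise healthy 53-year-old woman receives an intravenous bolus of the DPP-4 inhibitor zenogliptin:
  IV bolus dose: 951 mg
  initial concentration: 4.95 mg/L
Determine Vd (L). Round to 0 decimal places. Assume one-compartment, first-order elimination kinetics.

Vd = Dose / C₀ = 951.0 / 4.95 = 192.1 L

192 L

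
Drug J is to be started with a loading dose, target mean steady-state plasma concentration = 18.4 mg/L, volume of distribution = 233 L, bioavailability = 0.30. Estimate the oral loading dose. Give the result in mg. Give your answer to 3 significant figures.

LD = Css × Vd / F = 18.4 × 233 / 0.30 = 14290 mg

14300 mg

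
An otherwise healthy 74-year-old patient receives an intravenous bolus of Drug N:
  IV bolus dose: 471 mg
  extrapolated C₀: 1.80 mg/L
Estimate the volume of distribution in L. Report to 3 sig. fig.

262 L

Vd = Dose / C₀ = 471.0 / 1.80 = 261.7 L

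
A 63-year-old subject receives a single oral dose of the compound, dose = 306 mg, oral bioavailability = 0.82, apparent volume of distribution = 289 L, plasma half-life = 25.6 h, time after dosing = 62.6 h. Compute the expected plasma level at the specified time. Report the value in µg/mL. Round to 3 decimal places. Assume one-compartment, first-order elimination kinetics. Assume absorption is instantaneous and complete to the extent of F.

Amount reaching circulation = F × Dose = 0.82 × 306.0 = 250.9 mg
C₀ = F·Dose / Vd = 250.9 / 289 = 0.8682 mg/L
k = ln2 / t½ = 0.693147 / 25.6 = 0.02708 h⁻¹
C = C₀ · e^(−k·t) = 0.8682 × e^(−0.02708 × 62.6)
  = 0.8682 × 0.1836 = 0.1594 mg/L
(0.1594 mg/L = 0.1594 µg/mL)

0.159 µg/mL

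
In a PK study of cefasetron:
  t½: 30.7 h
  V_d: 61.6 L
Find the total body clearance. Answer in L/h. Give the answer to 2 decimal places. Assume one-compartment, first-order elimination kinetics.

1.39 L/h

k = ln2 / t½ = 0.693147 / 30.7 = 0.02258 h⁻¹
CL = k × Vd = 0.02258 × 61.6 = 1.391 L/h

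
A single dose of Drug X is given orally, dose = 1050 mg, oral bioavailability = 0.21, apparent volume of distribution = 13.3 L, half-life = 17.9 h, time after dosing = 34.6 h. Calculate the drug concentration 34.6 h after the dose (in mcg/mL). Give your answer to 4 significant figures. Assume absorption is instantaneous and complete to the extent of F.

4.342 mcg/mL

Amount reaching circulation = F × Dose = 0.21 × 1050 = 220.5 mg
C₀ = F·Dose / Vd = 220.5 / 13.3 = 16.58 mg/L
k = ln2 / t½ = 0.693147 / 17.9 = 0.03872 h⁻¹
C = C₀ · e^(−k·t) = 16.58 × e^(−0.03872 × 34.6)
  = 16.58 × 0.2619 = 4.342 mg/L
(4.342 mg/L = 4.342 mcg/mL)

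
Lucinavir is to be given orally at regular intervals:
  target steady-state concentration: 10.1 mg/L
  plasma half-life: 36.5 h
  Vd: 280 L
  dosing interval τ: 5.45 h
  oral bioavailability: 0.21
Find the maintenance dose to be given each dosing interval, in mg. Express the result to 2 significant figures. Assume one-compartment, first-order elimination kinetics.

k = ln2 / t½ = 0.693147 / 36.5 = 0.01899 h⁻¹
CL = k × Vd = 0.01899 × 280 = 5.317 L/h
At steady state, F × (Dose/τ) = Css × CL.
Dose = Css × CL × τ / F = 10.1 × 5.317 × 5.45 / 0.21 = 1394 mg

1400 mg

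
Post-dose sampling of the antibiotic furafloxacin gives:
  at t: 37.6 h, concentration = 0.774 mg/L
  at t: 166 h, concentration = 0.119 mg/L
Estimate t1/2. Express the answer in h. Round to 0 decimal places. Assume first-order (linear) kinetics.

48 h

k = ln(C₁/C₂) / (t₂ − t₁) = ln(0.774/0.119) / (166 − 37.6)
  = 1.872 / 128.4 = 0.01458 h⁻¹
t½ = ln2 / k = 0.693147 / 0.01458 = 47.54 h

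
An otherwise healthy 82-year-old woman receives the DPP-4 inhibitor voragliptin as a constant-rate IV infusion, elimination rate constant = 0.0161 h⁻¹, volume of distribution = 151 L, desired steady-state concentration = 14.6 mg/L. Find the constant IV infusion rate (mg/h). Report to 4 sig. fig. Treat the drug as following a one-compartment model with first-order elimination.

35.49 mg/h

CL = k × Vd = 0.01610 × 151 = 2.431 L/h
At steady state, infusion rate R₀ = Css × CL = 14.6 × 2.431 = 35.49 mg/h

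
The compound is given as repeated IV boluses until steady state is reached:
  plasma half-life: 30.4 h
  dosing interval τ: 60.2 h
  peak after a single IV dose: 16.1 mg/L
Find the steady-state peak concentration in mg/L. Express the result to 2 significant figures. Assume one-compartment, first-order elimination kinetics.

22 mg/L

k = ln2 / t½ = 0.693147 / 30.4 = 0.02280 h⁻¹
e^(−kτ) = e^(−0.02280 × 60.2) = 0.2535
Accumulation ratio R = 1 / (1 − e^(−kτ)) = 1 / (1 − 0.2535) = 1.340
Steady-state peak = C₀ × R = 16.1 × 1.340 = 21.57 mg/L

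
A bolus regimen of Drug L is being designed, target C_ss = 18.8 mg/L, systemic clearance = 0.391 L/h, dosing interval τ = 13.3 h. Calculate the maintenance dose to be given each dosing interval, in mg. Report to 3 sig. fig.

At steady state, Dose/τ = Css × CL.
Dose = Css × CL × τ = 18.8 × 0.3910 × 13.3 = 97.77 mg

97.8 mg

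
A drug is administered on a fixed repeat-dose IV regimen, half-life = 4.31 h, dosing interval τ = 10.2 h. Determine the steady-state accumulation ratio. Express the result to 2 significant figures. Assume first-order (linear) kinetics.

1.2

k = ln2 / t½ = 0.693147 / 4.31 = 0.1608 h⁻¹
e^(−kτ) = e^(−0.1608 × 10.2) = 0.1939
Accumulation ratio R = 1 / (1 − e^(−kτ)) = 1 / (1 − 0.1939) = 1.241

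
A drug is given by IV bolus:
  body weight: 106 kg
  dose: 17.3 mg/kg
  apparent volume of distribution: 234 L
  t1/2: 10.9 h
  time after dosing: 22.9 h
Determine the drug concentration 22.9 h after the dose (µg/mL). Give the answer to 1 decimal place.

Total dose = 17.3 × 106 = 1834 mg
C₀ = Dose / Vd = 1834 / 234 = 7.838 mg/L
k = ln2 / t½ = 0.693147 / 10.9 = 0.06359 h⁻¹
C = C₀ · e^(−k·t) = 7.838 × e^(−0.06359 × 22.9)
  = 7.838 × 0.2331 = 1.827 mg/L
(1.827 mg/L = 1.827 µg/mL)

1.8 µg/mL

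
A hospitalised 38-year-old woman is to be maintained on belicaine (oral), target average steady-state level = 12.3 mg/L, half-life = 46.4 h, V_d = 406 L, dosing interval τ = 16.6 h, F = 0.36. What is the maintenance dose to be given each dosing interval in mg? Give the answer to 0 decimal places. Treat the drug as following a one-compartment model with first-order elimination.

k = ln2 / t½ = 0.693147 / 46.4 = 0.01494 h⁻¹
CL = k × Vd = 0.01494 × 406 = 6.066 L/h
At steady state, F × (Dose/τ) = Css × CL.
Dose = Css × CL × τ / F = 12.3 × 6.066 × 16.6 / 0.36 = 3440 mg

3440 mg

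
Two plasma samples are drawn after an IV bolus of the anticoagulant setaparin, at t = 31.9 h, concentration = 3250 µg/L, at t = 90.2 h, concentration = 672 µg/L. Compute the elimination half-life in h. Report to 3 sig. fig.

25.6 h

k = ln(C₁/C₂) / (t₂ − t₁) = ln(3250/672) / (90.2 − 31.9)
  = 1.576 / 58.30 = 0.02703 h⁻¹
t½ = ln2 / k = 0.693147 / 0.02703 = 25.64 h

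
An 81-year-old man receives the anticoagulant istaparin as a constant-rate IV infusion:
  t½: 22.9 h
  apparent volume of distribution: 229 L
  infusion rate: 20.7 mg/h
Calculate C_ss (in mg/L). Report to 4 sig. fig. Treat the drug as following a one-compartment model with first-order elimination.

k = ln2 / t½ = 0.693147 / 22.9 = 0.03027 h⁻¹
CL = k × Vd = 0.03027 × 229 = 6.932 L/h
At steady state Css = R₀ / CL = 20.7 / 6.932 = 2.986 mg/L

2.986 mg/L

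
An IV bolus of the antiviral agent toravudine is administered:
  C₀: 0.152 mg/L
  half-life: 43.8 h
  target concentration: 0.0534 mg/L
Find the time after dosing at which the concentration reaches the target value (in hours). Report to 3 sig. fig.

k = ln2 / t½ = 0.693147 / 43.8 = 0.01583 h⁻¹
t = ln(C₀ / C) / k = ln(0.1520 / 0.0534) / 0.01583
  = ln(2.846) / 0.01583 = 1.046 / 0.01583 = 66.08 h

66.1 h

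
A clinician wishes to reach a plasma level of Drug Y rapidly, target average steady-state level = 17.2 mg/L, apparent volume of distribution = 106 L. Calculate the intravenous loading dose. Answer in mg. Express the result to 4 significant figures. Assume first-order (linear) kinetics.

LD = Css × Vd = 17.2 × 106 = 1823 mg

1823 mg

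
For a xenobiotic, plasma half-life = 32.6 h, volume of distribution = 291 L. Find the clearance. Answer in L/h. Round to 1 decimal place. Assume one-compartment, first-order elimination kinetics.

6.2 L/h

k = ln2 / t½ = 0.693147 / 32.6 = 0.02126 h⁻¹
CL = k × Vd = 0.02126 × 291 = 6.187 L/h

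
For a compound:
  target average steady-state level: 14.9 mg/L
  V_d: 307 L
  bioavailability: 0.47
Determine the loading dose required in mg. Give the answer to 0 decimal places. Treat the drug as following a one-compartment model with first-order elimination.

LD = Css × Vd / F = 14.9 × 307 / 0.47 = 9733 mg

9733 mg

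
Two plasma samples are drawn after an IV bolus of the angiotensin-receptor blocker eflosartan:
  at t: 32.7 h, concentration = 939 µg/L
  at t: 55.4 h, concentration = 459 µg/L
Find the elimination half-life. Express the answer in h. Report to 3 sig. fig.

22.0 h

k = ln(C₁/C₂) / (t₂ − t₁) = ln(939/459) / (55.4 − 32.7)
  = 0.7158 / 22.70 = 0.03153 h⁻¹
t½ = ln2 / k = 0.693147 / 0.03153 = 21.98 h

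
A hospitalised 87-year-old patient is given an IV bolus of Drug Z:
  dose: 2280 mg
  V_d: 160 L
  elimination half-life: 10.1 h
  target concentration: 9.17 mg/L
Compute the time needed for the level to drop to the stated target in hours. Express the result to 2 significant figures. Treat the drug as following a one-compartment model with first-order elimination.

C₀ = Dose / Vd = 2280 / 160 = 14.25 mg/L
k = ln2 / t½ = 0.693147 / 10.1 = 0.06863 h⁻¹
t = ln(C₀ / C) / k = ln(14.25 / 9.17) / 0.06863
  = ln(1.554) / 0.06863 = 0.4408 / 0.06863 = 6.423 h

6.4 h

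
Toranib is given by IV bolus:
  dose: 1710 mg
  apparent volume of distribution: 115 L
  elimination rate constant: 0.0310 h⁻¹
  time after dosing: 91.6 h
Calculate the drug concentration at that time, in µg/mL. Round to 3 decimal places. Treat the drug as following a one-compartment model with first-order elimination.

C₀ = Dose / Vd = 1710 / 115 = 14.87 mg/L
C = C₀ · e^(−k·t) = 14.87 × e^(−0.03100 × 91.6)
  = 14.87 × 0.05845 = 0.8692 mg/L
(0.8692 mg/L = 0.8692 µg/mL)

0.869 µg/mL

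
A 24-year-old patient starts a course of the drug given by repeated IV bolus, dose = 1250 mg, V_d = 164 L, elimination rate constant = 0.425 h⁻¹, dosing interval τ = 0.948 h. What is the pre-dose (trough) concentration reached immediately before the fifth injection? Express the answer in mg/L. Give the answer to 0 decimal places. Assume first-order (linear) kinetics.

C₀ per dose = Dose / Vd = 1250 / 164 = 7.622 mg/L
Fraction remaining after one interval: r = e^(−kτ) = e^(−0.4250 × 0.948) = 0.6684
Before dose 5, 4 doses have been given (aged 1τ, 2τ, 3τ, 4τ).
C_trough = C₀ × (r + r² + … + r^4) = C₀ × r(1−r^4)/(1−r)
        = 7.622 × 0.6684 × (1 − 0.1996) / (1 − 0.6684) = 12.30 mg/L

12 mg/L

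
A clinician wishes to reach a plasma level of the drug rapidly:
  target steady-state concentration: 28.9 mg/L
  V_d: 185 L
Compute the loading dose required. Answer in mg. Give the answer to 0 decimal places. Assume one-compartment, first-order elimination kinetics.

5347 mg

LD = Css × Vd = 28.9 × 185 = 5347 mg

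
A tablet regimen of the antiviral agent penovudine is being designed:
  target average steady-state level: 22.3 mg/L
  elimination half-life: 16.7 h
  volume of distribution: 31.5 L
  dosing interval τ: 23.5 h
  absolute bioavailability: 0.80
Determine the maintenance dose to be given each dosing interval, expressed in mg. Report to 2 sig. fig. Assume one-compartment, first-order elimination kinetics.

860 mg

k = ln2 / t½ = 0.693147 / 16.7 = 0.04151 h⁻¹
CL = k × Vd = 0.04151 × 31.5 = 1.308 L/h
At steady state, F × (Dose/τ) = Css × CL.
Dose = Css × CL × τ / F = 22.3 × 1.308 × 23.5 / 0.80 = 856.8 mg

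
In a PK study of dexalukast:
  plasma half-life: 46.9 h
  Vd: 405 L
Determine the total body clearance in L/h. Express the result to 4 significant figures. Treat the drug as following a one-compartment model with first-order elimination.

k = ln2 / t½ = 0.693147 / 46.9 = 0.01478 h⁻¹
CL = k × Vd = 0.01478 × 405 = 5.986 L/h

5.986 L/h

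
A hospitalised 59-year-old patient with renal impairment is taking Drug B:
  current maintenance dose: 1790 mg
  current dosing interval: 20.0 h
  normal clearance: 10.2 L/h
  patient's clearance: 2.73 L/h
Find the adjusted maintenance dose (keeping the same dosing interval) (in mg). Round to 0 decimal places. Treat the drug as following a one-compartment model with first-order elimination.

479 mg

To keep the same average steady-state level, dosing rate must scale with clearance.
CL ratio = 2.73 / 10.2 = 0.2676
New dose (same interval) = 1790 × 0.2676 = 479.0 mg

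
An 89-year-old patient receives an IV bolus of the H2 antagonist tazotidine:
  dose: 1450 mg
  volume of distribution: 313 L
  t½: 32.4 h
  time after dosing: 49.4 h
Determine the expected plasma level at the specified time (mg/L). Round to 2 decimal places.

C₀ = Dose / Vd = 1450 / 313 = 4.633 mg/L
k = ln2 / t½ = 0.693147 / 32.4 = 0.02139 h⁻¹
C = C₀ · e^(−k·t) = 4.633 × e^(−0.02139 × 49.4)
  = 4.633 × 0.3476 = 1.610 mg/L

1.61 mg/L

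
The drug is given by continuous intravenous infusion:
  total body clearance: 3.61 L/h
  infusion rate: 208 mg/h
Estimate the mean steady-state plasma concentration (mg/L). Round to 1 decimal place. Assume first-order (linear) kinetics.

At steady state Css = R₀ / CL = 208 / 3.610 = 57.62 mg/L

57.6 mg/L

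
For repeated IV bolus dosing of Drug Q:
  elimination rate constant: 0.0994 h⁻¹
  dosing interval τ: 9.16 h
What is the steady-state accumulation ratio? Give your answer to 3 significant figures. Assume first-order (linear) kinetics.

1.67

e^(−kτ) = e^(−0.09940 × 9.16) = 0.4023
Accumulation ratio R = 1 / (1 − e^(−kτ)) = 1 / (1 − 0.4023) = 1.673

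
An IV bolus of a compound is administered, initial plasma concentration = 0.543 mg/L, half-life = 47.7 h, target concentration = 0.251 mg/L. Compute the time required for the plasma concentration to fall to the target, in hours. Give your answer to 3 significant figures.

k = ln2 / t½ = 0.693147 / 47.7 = 0.01453 h⁻¹
t = ln(C₀ / C) / k = ln(0.5430 / 0.251) / 0.01453
  = ln(2.163) / 0.01453 = 0.7715 / 0.01453 = 53.10 h

53.1 h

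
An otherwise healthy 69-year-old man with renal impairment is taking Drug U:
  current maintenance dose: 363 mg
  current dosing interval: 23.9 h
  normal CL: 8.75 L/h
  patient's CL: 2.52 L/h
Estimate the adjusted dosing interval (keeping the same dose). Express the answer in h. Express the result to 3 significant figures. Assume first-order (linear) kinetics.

To keep the same average steady-state level, dosing rate must scale with clearance.
CL ratio = 2.52 / 8.75 = 0.2880
New interval (same dose) = 23.9 / 0.2880 = 82.99 h

83.0 h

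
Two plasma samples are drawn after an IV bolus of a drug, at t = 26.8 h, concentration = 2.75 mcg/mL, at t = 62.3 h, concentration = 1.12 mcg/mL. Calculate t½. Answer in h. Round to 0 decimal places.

27 h

k = ln(C₁/C₂) / (t₂ − t₁) = ln(2.75/1.12) / (62.3 − 26.8)
  = 0.8983 / 35.50 = 0.02530 h⁻¹
t½ = ln2 / k = 0.693147 / 0.02530 = 27.40 h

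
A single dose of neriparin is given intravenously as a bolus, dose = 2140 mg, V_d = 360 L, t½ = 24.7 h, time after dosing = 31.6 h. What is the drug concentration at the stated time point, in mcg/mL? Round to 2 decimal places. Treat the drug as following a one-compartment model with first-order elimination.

2.45 mcg/mL

C₀ = Dose / Vd = 2140 / 360 = 5.944 mg/L
k = ln2 / t½ = 0.693147 / 24.7 = 0.02806 h⁻¹
C = C₀ · e^(−k·t) = 5.944 × e^(−0.02806 × 31.6)
  = 5.944 × 0.4120 = 2.449 mg/L
(2.449 mg/L = 2.449 mcg/mL)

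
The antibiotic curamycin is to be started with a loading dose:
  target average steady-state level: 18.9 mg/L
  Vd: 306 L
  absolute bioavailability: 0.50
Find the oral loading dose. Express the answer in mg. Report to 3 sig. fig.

11600 mg

LD = Css × Vd / F = 18.9 × 306 / 0.50 = 11570 mg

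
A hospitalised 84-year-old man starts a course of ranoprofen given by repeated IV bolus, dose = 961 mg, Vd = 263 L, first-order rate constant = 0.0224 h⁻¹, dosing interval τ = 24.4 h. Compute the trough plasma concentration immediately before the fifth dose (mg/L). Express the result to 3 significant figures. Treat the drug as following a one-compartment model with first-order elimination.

4.46 mg/L

C₀ per dose = Dose / Vd = 961 / 263 = 3.654 mg/L
Fraction remaining after one interval: r = e^(−kτ) = e^(−0.02240 × 24.4) = 0.5789
Before dose 5, 4 doses have been given (aged 1τ, 2τ, 3τ, 4τ).
C_trough = C₀ × (r + r² + … + r^4) = C₀ × r(1−r^4)/(1−r)
        = 3.654 × 0.5789 × (1 − 0.1123) / (1 − 0.5789) = 4.459 mg/L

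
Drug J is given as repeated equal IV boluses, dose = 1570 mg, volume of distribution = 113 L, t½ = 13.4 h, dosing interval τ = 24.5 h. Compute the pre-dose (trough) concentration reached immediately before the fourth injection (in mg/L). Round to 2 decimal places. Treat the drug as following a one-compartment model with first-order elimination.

5.32 mg/L

C₀ per dose = Dose / Vd = 1570 / 113 = 13.89 mg/L
k = ln2 / t½ = 0.693147 / 13.4 = 0.05173 h⁻¹
Fraction remaining after one interval: r = e^(−kτ) = e^(−0.05173 × 24.5) = 0.2816
Before dose 4, 3 doses have been given (aged 1τ, 2τ, 3τ).
C_trough = C₀ × (r + r² + … + r^3) = C₀ × r(1−r^3)/(1−r)
        = 13.89 × 0.2816 × (1 − 0.02233) / (1 − 0.2816) = 5.323 mg/L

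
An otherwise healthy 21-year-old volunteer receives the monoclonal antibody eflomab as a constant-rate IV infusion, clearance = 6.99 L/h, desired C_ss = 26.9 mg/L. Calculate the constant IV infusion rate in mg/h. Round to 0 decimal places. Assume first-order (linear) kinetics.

188 mg/h

At steady state, infusion rate R₀ = Css × CL = 26.9 × 6.990 = 188.0 mg/h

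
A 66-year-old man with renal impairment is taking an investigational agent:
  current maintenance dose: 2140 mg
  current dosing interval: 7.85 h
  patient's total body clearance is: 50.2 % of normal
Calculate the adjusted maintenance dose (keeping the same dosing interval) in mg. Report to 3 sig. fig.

1070 mg

To keep the same average steady-state level, dosing rate must scale with clearance.
CL ratio = 50.2 / 100 = 0.5020
New dose (same interval) = 2140 × 0.5020 = 1074 mg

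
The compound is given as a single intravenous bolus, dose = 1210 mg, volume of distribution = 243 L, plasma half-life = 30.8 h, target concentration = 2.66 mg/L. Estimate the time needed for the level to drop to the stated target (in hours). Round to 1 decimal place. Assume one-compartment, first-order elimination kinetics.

27.9 h

C₀ = Dose / Vd = 1210 / 243 = 4.979 mg/L
k = ln2 / t½ = 0.693147 / 30.8 = 0.02250 h⁻¹
t = ln(C₀ / C) / k = ln(4.979 / 2.66) / 0.02250
  = ln(1.872) / 0.02250 = 0.6270 / 0.02250 = 27.87 h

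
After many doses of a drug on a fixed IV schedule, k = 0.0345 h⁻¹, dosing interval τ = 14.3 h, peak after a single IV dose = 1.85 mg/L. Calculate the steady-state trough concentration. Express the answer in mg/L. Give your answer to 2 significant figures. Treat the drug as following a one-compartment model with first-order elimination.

e^(−kτ) = e^(−0.03450 × 14.3) = 0.6106
Accumulation ratio R = 1 / (1 − e^(−kτ)) = 1 / (1 − 0.6106) = 2.568
Steady-state trough = C₀ × R × e^(−kτ) = 1.85 × 2.568 × 0.6106 = 2.901 mg/L

2.9 mg/L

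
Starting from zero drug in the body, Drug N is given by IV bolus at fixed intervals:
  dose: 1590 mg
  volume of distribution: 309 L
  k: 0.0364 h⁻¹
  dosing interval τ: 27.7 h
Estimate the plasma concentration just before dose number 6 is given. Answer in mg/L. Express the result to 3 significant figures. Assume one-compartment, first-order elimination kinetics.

2.94 mg/L

C₀ per dose = Dose / Vd = 1590 / 309 = 5.146 mg/L
Fraction remaining after one interval: r = e^(−kτ) = e^(−0.03640 × 27.7) = 0.3648
Before dose 6, 5 doses have been given (aged 1τ, 2τ, 3τ, 4τ, 5τ).
C_trough = C₀ × (r + r² + … + r^5) = C₀ × r(1−r^5)/(1−r)
        = 5.146 × 0.3648 × (1 − 0.006461) / (1 − 0.3648) = 2.936 mg/L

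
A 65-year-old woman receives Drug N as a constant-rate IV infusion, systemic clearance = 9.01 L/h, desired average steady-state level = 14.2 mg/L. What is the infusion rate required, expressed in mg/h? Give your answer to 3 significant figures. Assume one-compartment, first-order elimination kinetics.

128 mg/h

At steady state, infusion rate R₀ = Css × CL = 14.2 × 9.010 = 127.9 mg/h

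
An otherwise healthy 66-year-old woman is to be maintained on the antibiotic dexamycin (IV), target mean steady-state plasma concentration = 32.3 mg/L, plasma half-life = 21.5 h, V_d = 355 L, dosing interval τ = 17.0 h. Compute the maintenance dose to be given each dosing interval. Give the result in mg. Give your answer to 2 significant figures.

6300 mg

k = ln2 / t½ = 0.693147 / 21.5 = 0.03224 h⁻¹
CL = k × Vd = 0.03224 × 355 = 11.45 L/h
At steady state, Dose/τ = Css × CL.
Dose = Css × CL × τ = 32.3 × 11.45 × 17.0 = 6287 mg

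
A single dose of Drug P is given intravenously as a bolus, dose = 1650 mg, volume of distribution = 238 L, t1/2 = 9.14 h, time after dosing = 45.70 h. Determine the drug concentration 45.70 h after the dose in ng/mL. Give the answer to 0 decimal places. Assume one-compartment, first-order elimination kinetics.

C₀ = Dose / Vd = 1650 / 238 = 6.933 mg/L
k = ln2 / t½ = 0.693147 / 9.14 = 0.07584 h⁻¹
t / t½ = 45.70 / 9.14 = 5 half-lives
C = C₀ × (1/2)^5 = 6.933 × 0.03125 = 0.2167 mg/L
Convert: 0.2167 mg/L × 1000 = 216.7 ng/mL

217 ng/mL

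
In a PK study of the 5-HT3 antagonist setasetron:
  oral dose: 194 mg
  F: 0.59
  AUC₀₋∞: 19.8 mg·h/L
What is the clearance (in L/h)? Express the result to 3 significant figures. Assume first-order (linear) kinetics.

5.78 L/h

CL = F·Dose / AUC = 0.59 × 194 / 19.8 = 5.781 L/h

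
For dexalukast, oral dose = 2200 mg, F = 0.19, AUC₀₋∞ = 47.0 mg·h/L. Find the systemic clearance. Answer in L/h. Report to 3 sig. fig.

8.89 L/h

CL = F·Dose / AUC = 0.19 × 2200 / 47.0 = 8.894 L/h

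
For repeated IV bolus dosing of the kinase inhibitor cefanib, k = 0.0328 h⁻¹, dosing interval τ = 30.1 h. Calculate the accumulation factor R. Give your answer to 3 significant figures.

e^(−kτ) = e^(−0.03280 × 30.1) = 0.3726
Accumulation ratio R = 1 / (1 − e^(−kτ)) = 1 / (1 − 0.3726) = 1.594

1.59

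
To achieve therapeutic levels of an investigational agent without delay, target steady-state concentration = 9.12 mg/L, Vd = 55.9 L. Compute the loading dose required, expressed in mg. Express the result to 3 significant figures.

LD = Css × Vd = 9.12 × 55.9 = 509.8 mg

510 mg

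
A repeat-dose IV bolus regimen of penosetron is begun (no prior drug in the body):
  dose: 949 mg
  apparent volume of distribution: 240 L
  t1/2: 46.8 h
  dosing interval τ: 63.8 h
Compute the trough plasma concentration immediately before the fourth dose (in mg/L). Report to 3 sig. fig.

C₀ per dose = Dose / Vd = 949 / 240 = 3.954 mg/L
k = ln2 / t½ = 0.693147 / 46.8 = 0.01481 h⁻¹
Fraction remaining after one interval: r = e^(−kτ) = e^(−0.01481 × 63.8) = 0.3887
Before dose 4, 3 doses have been given (aged 1τ, 2τ, 3τ).
C_trough = C₀ × (r + r² + … + r^3) = C₀ × r(1−r^3)/(1−r)
        = 3.954 × 0.3887 × (1 − 0.05873) / (1 − 0.3887) = 2.367 mg/L

2.37 mg/L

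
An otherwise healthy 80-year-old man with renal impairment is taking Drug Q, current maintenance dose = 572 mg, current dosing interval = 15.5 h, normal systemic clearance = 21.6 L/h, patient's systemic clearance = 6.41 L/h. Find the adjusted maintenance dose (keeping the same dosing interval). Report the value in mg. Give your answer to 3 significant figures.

170 mg

To keep the same average steady-state level, dosing rate must scale with clearance.
CL ratio = 6.41 / 21.6 = 0.2968
New dose (same interval) = 572 × 0.2968 = 169.8 mg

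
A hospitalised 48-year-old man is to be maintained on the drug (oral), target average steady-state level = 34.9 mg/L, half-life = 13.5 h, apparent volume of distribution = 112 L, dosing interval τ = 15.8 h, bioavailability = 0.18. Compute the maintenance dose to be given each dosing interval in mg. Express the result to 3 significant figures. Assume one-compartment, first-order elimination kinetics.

17600 mg

k = ln2 / t½ = 0.693147 / 13.5 = 0.05134 h⁻¹
CL = k × Vd = 0.05134 × 112 = 5.750 L/h
At steady state, F × (Dose/τ) = Css × CL.
Dose = Css × CL × τ / F = 34.9 × 5.750 × 15.8 / 0.18 = 17610 mg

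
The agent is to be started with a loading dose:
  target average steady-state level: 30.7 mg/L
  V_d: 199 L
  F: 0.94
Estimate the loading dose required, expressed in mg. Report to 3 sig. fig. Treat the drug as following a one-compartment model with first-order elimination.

LD = Css × Vd / F = 30.7 × 199 / 0.94 = 6499 mg

6500 mg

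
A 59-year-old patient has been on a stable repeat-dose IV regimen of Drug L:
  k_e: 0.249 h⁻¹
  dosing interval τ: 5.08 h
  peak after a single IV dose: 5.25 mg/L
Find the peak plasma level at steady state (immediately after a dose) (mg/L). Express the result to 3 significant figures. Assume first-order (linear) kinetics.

e^(−kτ) = e^(−0.2490 × 5.08) = 0.2823
Accumulation ratio R = 1 / (1 − e^(−kτ)) = 1 / (1 − 0.2823) = 1.393
Steady-state peak = C₀ × R = 5.25 × 1.393 = 7.313 mg/L

7.31 mg/L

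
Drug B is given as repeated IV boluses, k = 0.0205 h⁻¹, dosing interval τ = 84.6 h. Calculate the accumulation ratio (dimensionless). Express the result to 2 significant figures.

1.2

e^(−kτ) = e^(−0.02050 × 84.6) = 0.1765
Accumulation ratio R = 1 / (1 − e^(−kτ)) = 1 / (1 − 0.1765) = 1.214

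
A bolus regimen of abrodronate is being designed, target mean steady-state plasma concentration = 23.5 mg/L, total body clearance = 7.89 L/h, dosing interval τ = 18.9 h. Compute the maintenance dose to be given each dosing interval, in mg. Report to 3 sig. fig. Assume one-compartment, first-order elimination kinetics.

3500 mg

At steady state, Dose/τ = Css × CL.
Dose = Css × CL × τ = 23.5 × 7.890 × 18.9 = 3504 mg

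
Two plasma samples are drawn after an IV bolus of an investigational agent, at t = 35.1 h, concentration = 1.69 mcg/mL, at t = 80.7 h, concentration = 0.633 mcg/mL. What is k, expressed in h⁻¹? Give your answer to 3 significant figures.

k = ln(C₁/C₂) / (t₂ − t₁) = ln(1.69/0.633) / (80.7 − 35.1)
  = 0.9820 / 45.60 = 0.02154 h⁻¹

0.0215 h⁻¹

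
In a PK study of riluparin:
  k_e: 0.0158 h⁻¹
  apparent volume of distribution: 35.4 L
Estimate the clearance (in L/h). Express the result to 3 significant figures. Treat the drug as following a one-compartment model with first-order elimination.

0.559 L/h

CL = k × Vd = 0.0158 × 35.4 = 0.5593 L/h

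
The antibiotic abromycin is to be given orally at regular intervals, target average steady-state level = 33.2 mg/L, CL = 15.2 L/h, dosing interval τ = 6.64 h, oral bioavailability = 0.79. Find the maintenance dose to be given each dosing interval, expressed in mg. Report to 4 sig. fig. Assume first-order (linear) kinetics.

4242 mg

At steady state, F × (Dose/τ) = Css × CL.
Dose = Css × CL × τ / F = 33.2 × 15.20 × 6.64 / 0.79 = 4242 mg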